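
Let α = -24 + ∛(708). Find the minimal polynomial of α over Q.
m_α(x) = x^3 + 72x^2 + 1728x + 13116

Set β = α + 24 = ∛(708), so β^3 = 708. Then (α + 24)^3 - 708 = 0, i.e. α is a root of g(x) = (x + 24)^3 - 708 = x^3 + 72x^2 + 1728x + 13116. Since g(x) = h(x + 24) where h(x) = x^3 - 708, and h is irreducible over Q (because 708 is not a perfect cube, so h has no rational root, and a monic cubic with no rational root is irreducible), g is also irreducible (irreducibility is preserved under the substitution x → x + 24). Hence m_α(x) = x^3 + 72x^2 + 1728x + 13116.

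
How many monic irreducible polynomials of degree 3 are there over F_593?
There are 69509088 monic irreducible polynomials of degree 3 over F_593

Each element of F_{593^3} that lies in no proper subfield is a root of exactly one monic irreducible of degree 3 over F_593, and each such polynomial has 3 distinct roots in F_{593^3}. By Möbius inversion the count is N_593(3) = (1/3) Σ_{d|3} μ(3/d) · 593^d = (1/3)(μ(3)·593^1 + μ(1)·593^3) = 208527264/3 = 69509088.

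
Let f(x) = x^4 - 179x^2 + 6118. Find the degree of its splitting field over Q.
[K : Q] = 4

Solving the quadratic in x^2: x^2 = (179 ± √(179^2 - 4·6118))/2 = (179 ± √7569)/2 = (179 ± 87)/2, giving x^2 = 46 or x^2 = 133. So f(x) = (x^2 - 46)(x^2 - 133) and the roots of f are ±√46, ±√133. Hence the splitting field is K = Q(√46, √133). Since 46 and 133 are distinct squarefree integers > 1, their product 6118 is not a perfect square, so √133 ∉ Q(√46). By the tower law [K:Q] = [Q(√46,√133):Q(√46)] · [Q(√46):Q] = 2 · 2 = 4.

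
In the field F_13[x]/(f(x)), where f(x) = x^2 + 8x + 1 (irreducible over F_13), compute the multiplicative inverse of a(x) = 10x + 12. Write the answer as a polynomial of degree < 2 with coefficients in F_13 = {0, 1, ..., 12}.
a(x)^(-1) ≡ 10x + 3 (mod f(x))

Since f is irreducible over F_13, F_13[x]/(f) is a field and a(x) ≠ 0 has an inverse. Apply the extended Euclidean algorithm to f(x) and a(x) in F_13[x]: f(x) = (4x + 9)·a(x) + (10). The last nonzero remainder is the constant 10 = gcd(f, a) in F_13. Back-substituting through the division chain expresses 10 = s(x)·a(x) + t(x)·f(x) with s(x) ≡ 9x + 4 (mod f), so (9x + 4)·a(x) ≡ 10 (mod f). Multiplying by 10^(-1) ≡ 4 in F_13 gives a(x)^(-1) ≡ 4·(9x + 4) ≡ 10x + 3 (mod f). Check: (10x + 12)·(10x + 3) = 9x^2 + 7x + 10 ≡ 1 (mod x^2 + 8x + 1).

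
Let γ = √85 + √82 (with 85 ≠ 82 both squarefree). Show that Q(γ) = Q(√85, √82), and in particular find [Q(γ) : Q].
[Q(γ) : Q] = 4 (equivalently, Q(γ) = Q(√85, √82))

Obviously Q(γ) ⊆ Q(√85, √82), and [Q(√85, √82):Q] = 4 (since 85, 82 are distinct squarefree integers > 1 with 6970 not a perfect square). To show equality we compute the minimal polynomial of γ. From γ = √85 + √82: γ^2 = 85 + 2√(6970) + 82 = 167 + 2√(6970), so γ^2 - 167 = 2√(6970); squaring, (γ^2 - 167)^2 = 4·6970, i.e. γ^4 - 334γ^2 + 27889 - 27880 = 0, i.e. γ^4 - 334γ^2 + 9 = 0. So γ is a root of x^4 - 334x^2 + 9. This polynomial is irreducible over Q: it has no rational root (each ±√85 ± √82 is irrational), and any factorization into two quadratics over Q would force √(6970) ∈ Q (pairing opposite roots) or √85, √82 ∈ Q (other pairings), all impossible. Hence [Q(γ):Q] = 4 = [Q(√85, √82):Q], so Q(γ) = Q(√85, √82).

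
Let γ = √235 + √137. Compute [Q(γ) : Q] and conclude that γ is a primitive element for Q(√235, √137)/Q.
[Q(γ) : Q] = 4 (equivalently, Q(γ) = Q(√235, √137))

Obviously Q(γ) ⊆ Q(√235, √137), and [Q(√235, √137):Q] = 4 (since 235, 137 are distinct squarefree integers > 1 with 32195 not a perfect square). To show equality we compute the minimal polynomial of γ. From γ = √235 + √137: γ^2 = 235 + 2√(32195) + 137 = 372 + 2√(32195), so γ^2 - 372 = 2√(32195); squaring, (γ^2 - 372)^2 = 4·32195, i.e. γ^4 - 744γ^2 + 138384 - 128780 = 0, i.e. γ^4 - 744γ^2 + 9604 = 0. So γ is a root of x^4 - 744x^2 + 9604. This polynomial is irreducible over Q: it has no rational root (each ±√235 ± √137 is irrational), and any factorization into two quadratics over Q would force √(32195) ∈ Q (pairing opposite roots) or √235, √137 ∈ Q (other pairings), all impossible. Hence [Q(γ):Q] = 4 = [Q(√235, √137):Q], so Q(γ) = Q(√235, √137).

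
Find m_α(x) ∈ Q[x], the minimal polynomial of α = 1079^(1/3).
m_α(x) = x^3 - 1079

α satisfies α^3 = 1079, so x^3 - 1079 annihilates α. By the rational root test, a rational root p/q (in lowest terms) of x^3 - 1079 would satisfy p^3 = 1079 q^3, forcing q = 1 and p^3 = 1079; but 1079 is not a perfect cube, contradiction. A monic cubic over Q with no rational root is irreducible (any nontrivial factorization would include a linear factor). Hence x^3 - 1079 is the minimal polynomial of α, and in particular [Q(α):Q] = 3.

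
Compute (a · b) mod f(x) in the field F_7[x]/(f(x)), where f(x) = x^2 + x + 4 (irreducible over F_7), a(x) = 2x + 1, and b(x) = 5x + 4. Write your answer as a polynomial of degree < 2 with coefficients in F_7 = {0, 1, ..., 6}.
a · b ≡ 3x + 6 (mod f(x))

Multiply in F_7[x]: a(x)·b(x) = (2x + 1)·(5x + 4) = 3x^2 + 6x + 4. This has degree ≥ 2, so divide by f(x) over F_7: 3x^2 + 6x + 4 = (3)·(x^2 + x + 4) + (3x + 6). Hence a·b ≡ 3x + 6 (mod f). (F_7[x]/(f) is a field with 7^2 = 49 elements since f is irreducible of degree 2.)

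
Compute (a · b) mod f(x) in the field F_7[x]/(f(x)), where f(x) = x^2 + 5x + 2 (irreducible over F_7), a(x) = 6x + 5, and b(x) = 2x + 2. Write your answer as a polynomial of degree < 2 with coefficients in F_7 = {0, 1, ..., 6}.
a · b ≡ 4x (mod f(x))

Multiply in F_7[x]: a(x)·b(x) = (6x + 5)·(2x + 2) = 5x^2 + x + 3. This has degree ≥ 2, so divide by f(x) over F_7: 5x^2 + x + 3 = (5)·(x^2 + 5x + 2) + (4x). Hence a·b ≡ 4x (mod f). (F_7[x]/(f) is a field with 7^2 = 49 elements since f is irreducible of degree 2.)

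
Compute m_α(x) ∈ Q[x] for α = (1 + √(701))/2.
m_α(x) = x^2 - x - 175

From 2α - 1 = √(701), squaring gives (2α - 1)^2 = 701, i.e. 4α^2 - 4α + 1 = 701, so α^2 - α + (1 - 701)/4 = 0. Since 701 ≡ 1 (mod 4), (1 - 701)/4 = -175 ∈ Z. The polynomial x^2 - x - 175 has discriminant 1 - 4·(-175) = 701, which is not a perfect square in Q (d = 701 is squarefree and ≠ 1), so x^2 - x - 175 is irreducible over Q. It is the minimal polynomial of α.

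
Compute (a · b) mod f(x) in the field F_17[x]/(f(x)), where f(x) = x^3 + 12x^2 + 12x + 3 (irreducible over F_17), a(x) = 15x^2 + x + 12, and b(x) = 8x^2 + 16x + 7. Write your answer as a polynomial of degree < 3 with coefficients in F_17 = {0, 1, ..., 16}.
a · b ≡ 8x^2 + 16x + 5 (mod f(x))

Multiply in F_17[x]: a(x)·b(x) = (15x^2 + x + 12)·(8x^2 + 16x + 7) = x^4 + 10x^3 + 13x^2 + 12x + 16. This has degree ≥ 3, so divide by f(x) over F_17: x^4 + 10x^3 + 13x^2 + 12x + 16 = (x + 15)·(x^3 + 12x^2 + 12x + 3) + (8x^2 + 16x + 5). Hence a·b ≡ 8x^2 + 16x + 5 (mod f). (F_17[x]/(f) is a field with 17^3 = 4913 elements since f is irreducible of degree 3.)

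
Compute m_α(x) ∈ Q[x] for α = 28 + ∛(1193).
m_α(x) = x^3 - 84x^2 + 2352x - 23145

Set β = α - 28 = ∛(1193), so β^3 = 1193. Then (α - 28)^3 - 1193 = 0, i.e. α is a root of g(x) = (x - 28)^3 - 1193 = x^3 - 84x^2 + 2352x - 23145. Since g(x) = h(x - 28) where h(x) = x^3 - 1193, and h is irreducible over Q (because 1193 is not a perfect cube, so h has no rational root, and a monic cubic with no rational root is irreducible), g is also irreducible (irreducibility is preserved under the substitution x → x - 28). Hence m_α(x) = x^3 - 84x^2 + 2352x - 23145.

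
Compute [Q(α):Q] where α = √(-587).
[Q(α):Q] = 2

[Q(α):Q] equals the degree of the minimal polynomial of α. Here α^2 = -587 and x^2 + 587 is irreducible (d = -587 is squarefree, ≠ 1, hence not a square), so deg(m_α) = 2. Thus [Q(α):Q] = 2.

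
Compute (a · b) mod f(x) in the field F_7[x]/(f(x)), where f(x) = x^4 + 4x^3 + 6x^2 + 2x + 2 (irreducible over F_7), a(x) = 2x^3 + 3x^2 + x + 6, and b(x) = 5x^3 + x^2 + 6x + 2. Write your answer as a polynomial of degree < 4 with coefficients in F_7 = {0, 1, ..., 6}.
a · b ≡ 5x^3 + 5x^2 + x + 6 (mod f(x))

Multiply in F_7[x]: a(x)·b(x) = (2x^3 + 3x^2 + x + 6)·(5x^3 + x^2 + 6x + 2) = 3x^6 + 3x^5 + 6x^4 + 4x^3 + 4x^2 + 3x + 5. This has degree ≥ 4, so divide by f(x) over F_7: 3x^6 + 3x^5 + 6x^4 + 4x^3 + 4x^2 + 3x + 5 = (3x^2 + 5x + 3)·(x^4 + 4x^3 + 6x^2 + 2x + 2) + (5x^3 + 5x^2 + x + 6). Hence a·b ≡ 5x^3 + 5x^2 + x + 6 (mod f). (F_7[x]/(f) is a field with 7^4 = 2401 elements since f is irreducible of degree 4.)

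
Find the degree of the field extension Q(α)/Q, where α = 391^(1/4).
[Q(α):Q] = 4

α is a root of x^4 - 391. By Eisenstein's criterion at the prime p = 17 (which divides the constant term 391 but p^2 = 289 does not, since 391 is squarefree), x^4 - 391 is irreducible over Q. Hence [Q(α):Q] = 4.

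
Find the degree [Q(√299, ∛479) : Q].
[Q(√299, ∛479) : Q] = 6

Let L = Q(√299, ∛479). Since Q(√299) ⊂ L and [Q(√299):Q] = 2, the tower law gives 2 | [L:Q]. Likewise Q(∛479) ⊂ L with [Q(∛479):Q] = 3 (because 479 is not a perfect cube), so 3 | [L:Q]. As gcd(2,3) = 1, [L:Q] is divisible by 6. Conversely L is generated over Q by √299 and ∛479, so [L:Q] ≤ 2·3 = 6. Therefore [Q(√299, ∛479) : Q] = 6.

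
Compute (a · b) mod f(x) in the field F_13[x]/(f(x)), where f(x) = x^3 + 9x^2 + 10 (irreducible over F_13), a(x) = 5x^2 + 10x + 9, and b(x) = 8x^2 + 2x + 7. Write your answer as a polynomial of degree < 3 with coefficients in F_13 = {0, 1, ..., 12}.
a · b ≡ 9x^2 + 7 (mod f(x))

Multiply in F_13[x]: a(x)·b(x) = (5x^2 + 10x + 9)·(8x^2 + 2x + 7) = x^4 + 12x^3 + 10x^2 + 10x + 11. This has degree ≥ 3, so divide by f(x) over F_13: x^4 + 12x^3 + 10x^2 + 10x + 11 = (x + 3)·(x^3 + 9x^2 + 10) + (9x^2 + 7). Hence a·b ≡ 9x^2 + 7 (mod f). (F_13[x]/(f) is a field with 13^3 = 2197 elements since f is irreducible of degree 3.)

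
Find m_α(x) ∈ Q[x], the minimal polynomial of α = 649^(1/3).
m_α(x) = x^3 - 649

α satisfies α^3 = 649, so x^3 - 649 annihilates α. By the rational root test, a rational root p/q (in lowest terms) of x^3 - 649 would satisfy p^3 = 649 q^3, forcing q = 1 and p^3 = 649; but 649 is not a perfect cube, contradiction. A monic cubic over Q with no rational root is irreducible (any nontrivial factorization would include a linear factor). Hence x^3 - 649 is the minimal polynomial of α, and in particular [Q(α):Q] = 3.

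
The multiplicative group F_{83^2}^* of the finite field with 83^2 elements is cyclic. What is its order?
|F_{83^2}^*| = 6888

F_{83^2} has 83^2 = 6889 elements; its multiplicative group consists of all nonzero elements, so |F_{83^2}^*| = 6889 - 1 = 6888. (It is cyclic since any finite subgroup of the multiplicative group of a field is cyclic.)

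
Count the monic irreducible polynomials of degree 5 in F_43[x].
There are 29401680 monic irreducible polynomials of degree 5 over F_43

Each element of F_{43^5} that lies in no proper subfield is a root of exactly one monic irreducible of degree 5 over F_43, and each such polynomial has 5 distinct roots in F_{43^5}. By Möbius inversion the count is N_43(5) = (1/5) Σ_{d|5} μ(5/d) · 43^d = (1/5)(μ(5)·43^1 + μ(1)·43^5) = 147008400/5 = 29401680.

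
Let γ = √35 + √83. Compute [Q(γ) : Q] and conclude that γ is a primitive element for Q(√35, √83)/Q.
[Q(γ) : Q] = 4 (equivalently, Q(γ) = Q(√35, √83))

Obviously Q(γ) ⊆ Q(√35, √83), and [Q(√35, √83):Q] = 4 (since 35, 83 are distinct squarefree integers > 1 with 2905 not a perfect square). To show equality we compute the minimal polynomial of γ. From γ = √35 + √83: γ^2 = 35 + 2√(2905) + 83 = 118 + 2√(2905), so γ^2 - 118 = 2√(2905); squaring, (γ^2 - 118)^2 = 4·2905, i.e. γ^4 - 236γ^2 + 13924 - 11620 = 0, i.e. γ^4 - 236γ^2 + 2304 = 0. So γ is a root of x^4 - 236x^2 + 2304. This polynomial is irreducible over Q: it has no rational root (each ±√35 ± √83 is irrational), and any factorization into two quadratics over Q would force √(2905) ∈ Q (pairing opposite roots) or √35, √83 ∈ Q (other pairings), all impossible. Hence [Q(γ):Q] = 4 = [Q(√35, √83):Q], so Q(γ) = Q(√35, √83).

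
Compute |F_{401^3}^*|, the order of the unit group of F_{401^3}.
|F_{401^3}^*| = 64481200

F_{401^3} has 401^3 = 64481201 elements; its multiplicative group consists of all nonzero elements, so |F_{401^3}^*| = 64481201 - 1 = 64481200. (It is cyclic since any finite subgroup of the multiplicative group of a field is cyclic.)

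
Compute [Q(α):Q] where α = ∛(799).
[Q(α):Q] = 3

The minimal polynomial of α is x^3 - 799, irreducible over Q since 799 is not a perfect cube (so x^3 - 799 has no rational root). Hence [Q(α):Q] = deg(m_α) = 3.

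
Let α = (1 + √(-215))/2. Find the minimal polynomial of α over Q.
m_α(x) = x^2 - x + 54

From 2α - 1 = √(-215), squaring gives (2α - 1)^2 = -215, i.e. 4α^2 - 4α + 1 = -215, so α^2 - α + (1 + 215)/4 = 0. Since -215 ≡ 1 (mod 4), (1 + 215)/4 = 54 ∈ Z. The polynomial x^2 - x + 54 has discriminant 1 - 4·(54) = -215, which is not a perfect square in Q (d = -215 is squarefree and ≠ 1), so x^2 - x + 54 is irreducible over Q. It is the minimal polynomial of α.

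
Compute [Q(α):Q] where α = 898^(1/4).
[Q(α):Q] = 4

α is a root of x^4 - 898. By Eisenstein's criterion at the prime p = 2 (which divides the constant term 898 but p^2 = 4 does not, since 898 is squarefree), x^4 - 898 is irreducible over Q. Hence [Q(α):Q] = 4.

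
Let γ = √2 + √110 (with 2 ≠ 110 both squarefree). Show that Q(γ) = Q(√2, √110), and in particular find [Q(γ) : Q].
[Q(γ) : Q] = 4 (equivalently, Q(γ) = Q(√2, √110))

Obviously Q(γ) ⊆ Q(√2, √110), and [Q(√2, √110):Q] = 4 (since 2, 110 are distinct squarefree integers > 1 with 220 not a perfect square). To show equality we compute the minimal polynomial of γ. From γ = √2 + √110: γ^2 = 2 + 2√(220) + 110 = 112 + 2√(220), so γ^2 - 112 = 2√(220); squaring, (γ^2 - 112)^2 = 4·220, i.e. γ^4 - 224γ^2 + 12544 - 880 = 0, i.e. γ^4 - 224γ^2 + 11664 = 0. So γ is a root of x^4 - 224x^2 + 11664. This polynomial is irreducible over Q: it has no rational root (each ±√2 ± √110 is irrational), and any factorization into two quadratics over Q would force √(220) ∈ Q (pairing opposite roots) or √2, √110 ∈ Q (other pairings), all impossible. Hence [Q(γ):Q] = 4 = [Q(√2, √110):Q], so Q(γ) = Q(√2, √110).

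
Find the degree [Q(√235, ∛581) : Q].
[Q(√235, ∛581) : Q] = 6

Let L = Q(√235, ∛581). Since Q(√235) ⊂ L and [Q(√235):Q] = 2, the tower law gives 2 | [L:Q]. Likewise Q(∛581) ⊂ L with [Q(∛581):Q] = 3 (because 581 is not a perfect cube), so 3 | [L:Q]. As gcd(2,3) = 1, [L:Q] is divisible by 6. Conversely L is generated over Q by √235 and ∛581, so [L:Q] ≤ 2·3 = 6. Therefore [Q(√235, ∛581) : Q] = 6.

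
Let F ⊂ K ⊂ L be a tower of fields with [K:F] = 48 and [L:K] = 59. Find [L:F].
[L:F] = 2832

The tower law says that for any tower of field extensions F ⊂ K ⊂ L with finite degrees, [L:F] = [L:K] · [K:F]. Here this gives [L:F] = 59 · 48 = 2832.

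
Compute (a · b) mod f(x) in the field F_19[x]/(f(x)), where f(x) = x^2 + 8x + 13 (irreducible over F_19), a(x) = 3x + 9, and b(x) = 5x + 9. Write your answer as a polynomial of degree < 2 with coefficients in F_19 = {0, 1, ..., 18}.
a · b ≡ 9x (mod f(x))

Multiply in F_19[x]: a(x)·b(x) = (3x + 9)·(5x + 9) = 15x^2 + 15x + 5. This has degree ≥ 2, so divide by f(x) over F_19: 15x^2 + 15x + 5 = (15)·(x^2 + 8x + 13) + (9x). Hence a·b ≡ 9x (mod f). (F_19[x]/(f) is a field with 19^2 = 361 elements since f is irreducible of degree 2.)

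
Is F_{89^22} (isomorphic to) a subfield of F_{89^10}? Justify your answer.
No: F_{89^22} is not a subfield of F_{89^10}

F_{p^m} embeds in F_{p^n} iff m | n. Here 22 ∤ 10 (since 10 = 0·22 + 10 with remainder 10 ≠ 0), so F_{89^22} is not a subfield of F_{89^10}. Equivalently: if it were, the tower law would give 22 = [F_{89^22}:F_89] dividing [F_{89^10}:F_89] = 10, contradiction.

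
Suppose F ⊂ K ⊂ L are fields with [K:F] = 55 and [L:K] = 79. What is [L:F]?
[L:F] = 4345

The tower law says that for any tower of field extensions F ⊂ K ⊂ L with finite degrees, [L:F] = [L:K] · [K:F]. Here this gives [L:F] = 79 · 55 = 4345.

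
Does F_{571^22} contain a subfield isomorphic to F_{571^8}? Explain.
No: F_{571^8} is not a subfield of F_{571^22}

F_{p^m} embeds in F_{p^n} iff m | n. Here 8 ∤ 22 (since 22 = 2·8 + 6 with remainder 6 ≠ 0), so F_{571^8} is not a subfield of F_{571^22}. Equivalently: if it were, the tower law would give 8 = [F_{571^8}:F_571] dividing [F_{571^22}:F_571] = 22, contradiction.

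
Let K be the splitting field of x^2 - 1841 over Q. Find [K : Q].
[K : Q] = 2

f(x) = x^2 - 1841 factors as (x - √1841)(x + √1841). The splitting field is K = Q(√1841). Since 1841 is squarefree and > 1, it is not a perfect square, so x^2 - 1841 is irreducible over Q and [Q(√1841) : Q] = 2. Hence [K : Q] = 2.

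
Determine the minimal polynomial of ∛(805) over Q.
m_α(x) = x^3 - 805

α satisfies α^3 = 805, so x^3 - 805 annihilates α. By the rational root test, a rational root p/q (in lowest terms) of x^3 - 805 would satisfy p^3 = 805 q^3, forcing q = 1 and p^3 = 805; but 805 is not a perfect cube, contradiction. A monic cubic over Q with no rational root is irreducible (any nontrivial factorization would include a linear factor). Hence x^3 - 805 is the minimal polynomial of α, and in particular [Q(α):Q] = 3.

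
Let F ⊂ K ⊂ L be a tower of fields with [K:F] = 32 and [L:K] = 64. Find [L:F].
[L:F] = 2048

The tower law says that for any tower of field extensions F ⊂ K ⊂ L with finite degrees, [L:F] = [L:K] · [K:F]. Here this gives [L:F] = 64 · 32 = 2048.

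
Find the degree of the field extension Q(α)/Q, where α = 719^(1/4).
[Q(α):Q] = 4

α is a root of x^4 - 719. By Eisenstein's criterion at the prime p = 719 (which divides the constant term 719 but p^2 = 516961 does not, since 719 is squarefree), x^4 - 719 is irreducible over Q. Hence [Q(α):Q] = 4.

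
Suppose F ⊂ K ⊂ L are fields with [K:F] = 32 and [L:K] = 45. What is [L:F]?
[L:F] = 1440

The tower law says that for any tower of field extensions F ⊂ K ⊂ L with finite degrees, [L:F] = [L:K] · [K:F]. Here this gives [L:F] = 45 · 32 = 1440.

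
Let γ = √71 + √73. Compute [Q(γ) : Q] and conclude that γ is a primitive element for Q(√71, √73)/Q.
[Q(γ) : Q] = 4 (equivalently, Q(γ) = Q(√71, √73))

Obviously Q(γ) ⊆ Q(√71, √73), and [Q(√71, √73):Q] = 4 (since 71, 73 are distinct squarefree integers > 1 with 5183 not a perfect square). To show equality we compute the minimal polynomial of γ. From γ = √71 + √73: γ^2 = 71 + 2√(5183) + 73 = 144 + 2√(5183), so γ^2 - 144 = 2√(5183); squaring, (γ^2 - 144)^2 = 4·5183, i.e. γ^4 - 288γ^2 + 20736 - 20732 = 0, i.e. γ^4 - 288γ^2 + 4 = 0. So γ is a root of x^4 - 288x^2 + 4. This polynomial is irreducible over Q: it has no rational root (each ±√71 ± √73 is irrational), and any factorization into two quadratics over Q would force √(5183) ∈ Q (pairing opposite roots) or √71, √73 ∈ Q (other pairings), all impossible. Hence [Q(γ):Q] = 4 = [Q(√71, √73):Q], so Q(γ) = Q(√71, √73).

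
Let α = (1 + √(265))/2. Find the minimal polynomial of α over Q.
m_α(x) = x^2 - x - 66

From 2α - 1 = √(265), squaring gives (2α - 1)^2 = 265, i.e. 4α^2 - 4α + 1 = 265, so α^2 - α + (1 - 265)/4 = 0. Since 265 ≡ 1 (mod 4), (1 - 265)/4 = -66 ∈ Z. The polynomial x^2 - x - 66 has discriminant 1 - 4·(-66) = 265, which is not a perfect square in Q (d = 265 is squarefree and ≠ 1), so x^2 - x - 66 is irreducible over Q. It is the minimal polynomial of α.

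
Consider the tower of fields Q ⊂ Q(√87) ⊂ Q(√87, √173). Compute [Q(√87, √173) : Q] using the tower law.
[Q(√87, √173) : Q] = 4

[Q(√87):Q] = 2 (min poly x^2 - 87, irreducible since 87 is squarefree > 1). For the top step, suppose √173 ∈ Q(√87), say √173 = c + d√87 with c, d ∈ Q. Squaring: 173 = c^2 + 87d^2 + 2cd√87. Since √87 ∉ Q this forces 2cd = 0. If d = 0 then √173 = c ∈ Q, contradicting 173 squarefree > 1. If c = 0 then 173 = 87d^2, so 87·173 = (87d)^2 is a perfect square in Q — but 87·173 = 15051 is not a perfect square (since 87 and 173 are distinct squarefree integers). Contradiction. Hence √173 ∉ Q(√87), so x^2 - 173 stays irreducible over Q(√87) and [Q(√87, √173) : Q(√87)] = 2. By the tower law, [Q(√87, √173) : Q] = 2 · 2 = 4.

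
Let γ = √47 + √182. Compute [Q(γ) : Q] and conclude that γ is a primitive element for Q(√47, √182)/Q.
[Q(γ) : Q] = 4 (equivalently, Q(γ) = Q(√47, √182))

Obviously Q(γ) ⊆ Q(√47, √182), and [Q(√47, √182):Q] = 4 (since 47, 182 are distinct squarefree integers > 1 with 8554 not a perfect square). To show equality we compute the minimal polynomial of γ. From γ = √47 + √182: γ^2 = 47 + 2√(8554) + 182 = 229 + 2√(8554), so γ^2 - 229 = 2√(8554); squaring, (γ^2 - 229)^2 = 4·8554, i.e. γ^4 - 458γ^2 + 52441 - 34216 = 0, i.e. γ^4 - 458γ^2 + 18225 = 0. So γ is a root of x^4 - 458x^2 + 18225. This polynomial is irreducible over Q: it has no rational root (each ±√47 ± √182 is irrational), and any factorization into two quadratics over Q would force √(8554) ∈ Q (pairing opposite roots) or √47, √182 ∈ Q (other pairings), all impossible. Hence [Q(γ):Q] = 4 = [Q(√47, √182):Q], so Q(γ) = Q(√47, √182).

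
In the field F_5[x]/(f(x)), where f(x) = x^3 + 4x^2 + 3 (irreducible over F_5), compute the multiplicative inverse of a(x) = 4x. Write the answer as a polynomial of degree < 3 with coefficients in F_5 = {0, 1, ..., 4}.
a(x)^(-1) ≡ 2x^2 + 3x (mod f(x))

Since f is irreducible over F_5, F_5[x]/(f) is a field and a(x) ≠ 0 has an inverse. Apply the extended Euclidean algorithm to f(x) and a(x) in F_5[x]: f(x) = (4x^2 + x)·a(x) + (3). The last nonzero remainder is the constant 3 = gcd(f, a) in F_5. Back-substituting through the division chain expresses 3 = s(x)·a(x) + t(x)·f(x) with s(x) ≡ x^2 + 4x (mod f), so (x^2 + 4x)·a(x) ≡ 3 (mod f). Multiplying by 3^(-1) ≡ 2 in F_5 gives a(x)^(-1) ≡ 2·(x^2 + 4x) ≡ 2x^2 + 3x (mod f). Check: (4x)·(2x^2 + 3x) = 3x^3 + 2x^2 ≡ 1 (mod x^3 + 4x^2 + 3).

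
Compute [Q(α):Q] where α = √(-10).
[Q(α):Q] = 2

[Q(α):Q] equals the degree of the minimal polynomial of α. Here α^2 = -10 and x^2 + 10 is irreducible (d = -10 is squarefree, ≠ 1, hence not a square), so deg(m_α) = 2. Thus [Q(α):Q] = 2.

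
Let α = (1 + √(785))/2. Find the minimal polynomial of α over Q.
m_α(x) = x^2 - x - 196

From 2α - 1 = √(785), squaring gives (2α - 1)^2 = 785, i.e. 4α^2 - 4α + 1 = 785, so α^2 - α + (1 - 785)/4 = 0. Since 785 ≡ 1 (mod 4), (1 - 785)/4 = -196 ∈ Z. The polynomial x^2 - x - 196 has discriminant 1 - 4·(-196) = 785, which is not a perfect square in Q (d = 785 is squarefree and ≠ 1), so x^2 - x - 196 is irreducible over Q. It is the minimal polynomial of α.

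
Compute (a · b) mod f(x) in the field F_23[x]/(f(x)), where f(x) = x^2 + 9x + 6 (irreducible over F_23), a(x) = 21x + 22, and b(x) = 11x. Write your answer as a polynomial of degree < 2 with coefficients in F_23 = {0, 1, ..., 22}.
a · b ≡ 3x + 17 (mod f(x))

Multiply in F_23[x]: a(x)·b(x) = (21x + 22)·(11x) = x^2 + 12x. This has degree ≥ 2, so divide by f(x) over F_23: x^2 + 12x = (1)·(x^2 + 9x + 6) + (3x + 17). Hence a·b ≡ 3x + 17 (mod f). (F_23[x]/(f) is a field with 23^2 = 529 elements since f is irreducible of degree 2.)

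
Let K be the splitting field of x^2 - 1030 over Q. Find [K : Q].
[K : Q] = 2

f(x) = x^2 - 1030 factors as (x - √1030)(x + √1030). The splitting field is K = Q(√1030). Since 1030 is squarefree and > 1, it is not a perfect square, so x^2 - 1030 is irreducible over Q and [Q(√1030) : Q] = 2. Hence [K : Q] = 2.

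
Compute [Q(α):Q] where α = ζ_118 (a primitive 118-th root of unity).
[Q(α):Q] = 58

The minimal polynomial of ζ_118 over Q is the 118-th cyclotomic polynomial Φ_118(x), which is irreducible over Q and has degree φ(118) = 58. Hence [Q(α):Q] = φ(118) = 58.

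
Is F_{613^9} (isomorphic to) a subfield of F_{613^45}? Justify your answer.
Yes: F_{613^9} is a subfield of F_{613^45}

F_{p^m} embeds in F_{p^n} iff m | n (since F_{p^n} is the splitting field of x^(p^n) - x, and F_{p^m} ⊂ F_{p^n} forces p^n to be a power of p^m, i.e. m | n; conversely if m | n then every root of x^(p^m) - x is a root of x^(p^n) - x). Here 9 | 45 (since 45 = 5·9), so F_{613^9} is a subfield of F_{613^45}, and [F_{613^45} : F_{613^9}] = 45/9 = 5.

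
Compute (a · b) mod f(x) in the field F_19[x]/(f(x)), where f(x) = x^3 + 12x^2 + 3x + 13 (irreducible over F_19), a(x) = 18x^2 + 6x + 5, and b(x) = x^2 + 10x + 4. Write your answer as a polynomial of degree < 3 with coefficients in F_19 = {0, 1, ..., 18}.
a · b ≡ 6x^2 + 6x + 11 (mod f(x))

Multiply in F_19[x]: a(x)·b(x) = (18x^2 + 6x + 5)·(x^2 + 10x + 4) = 18x^4 + 15x^3 + 4x^2 + 17x + 1. This has degree ≥ 3, so divide by f(x) over F_19: 18x^4 + 15x^3 + 4x^2 + 17x + 1 = (18x + 8)·(x^3 + 12x^2 + 3x + 13) + (6x^2 + 6x + 11). Hence a·b ≡ 6x^2 + 6x + 11 (mod f). (F_19[x]/(f) is a field with 19^3 = 6859 elements since f is irreducible of degree 3.)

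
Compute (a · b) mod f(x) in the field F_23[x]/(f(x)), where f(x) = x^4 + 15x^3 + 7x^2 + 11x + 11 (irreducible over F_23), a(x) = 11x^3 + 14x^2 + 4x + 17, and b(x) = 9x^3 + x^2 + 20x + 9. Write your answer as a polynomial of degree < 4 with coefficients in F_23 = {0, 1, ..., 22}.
a · b ≡ 3x^3 + 20x^2 + 21x + 12 (mod f(x))

Multiply in F_23[x]: a(x)·b(x) = (11x^3 + 14x^2 + 4x + 17)·(9x^3 + x^2 + 20x + 9) = 7x^6 + 22x^5 + 17x^4 + 7x^3 + 16x^2 + 8x + 15. This has degree ≥ 4, so divide by f(x) over F_23: 7x^6 + 22x^5 + 17x^4 + 7x^3 + 16x^2 + 8x + 15 = (7x^2 + 9x + 17)·(x^4 + 15x^3 + 7x^2 + 11x + 11) + (3x^3 + 20x^2 + 21x + 12). Hence a·b ≡ 3x^3 + 20x^2 + 21x + 12 (mod f). (F_23[x]/(f) is a field with 23^4 = 279841 elements since f is irreducible of degree 4.)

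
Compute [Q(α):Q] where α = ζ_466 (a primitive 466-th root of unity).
[Q(α):Q] = 232

The minimal polynomial of ζ_466 over Q is the 466-th cyclotomic polynomial Φ_466(x), which is irreducible over Q and has degree φ(466) = 232. Hence [Q(α):Q] = φ(466) = 232.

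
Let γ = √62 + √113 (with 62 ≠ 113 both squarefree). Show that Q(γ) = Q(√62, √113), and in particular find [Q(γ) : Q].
[Q(γ) : Q] = 4 (equivalently, Q(γ) = Q(√62, √113))

Obviously Q(γ) ⊆ Q(√62, √113), and [Q(√62, √113):Q] = 4 (since 62, 113 are distinct squarefree integers > 1 with 7006 not a perfect square). To show equality we compute the minimal polynomial of γ. From γ = √62 + √113: γ^2 = 62 + 2√(7006) + 113 = 175 + 2√(7006), so γ^2 - 175 = 2√(7006); squaring, (γ^2 - 175)^2 = 4·7006, i.e. γ^4 - 350γ^2 + 30625 - 28024 = 0, i.e. γ^4 - 350γ^2 + 2601 = 0. So γ is a root of x^4 - 350x^2 + 2601. This polynomial is irreducible over Q: it has no rational root (each ±√62 ± √113 is irrational), and any factorization into two quadratics over Q would force √(7006) ∈ Q (pairing opposite roots) or √62, √113 ∈ Q (other pairings), all impossible. Hence [Q(γ):Q] = 4 = [Q(√62, √113):Q], so Q(γ) = Q(√62, √113).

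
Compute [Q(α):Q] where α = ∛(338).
[Q(α):Q] = 3

The minimal polynomial of α is x^3 - 338, irreducible over Q since 338 is not a perfect cube (so x^3 - 338 has no rational root). Hence [Q(α):Q] = deg(m_α) = 3.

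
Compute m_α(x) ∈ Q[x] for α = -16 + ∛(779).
m_α(x) = x^3 + 48x^2 + 768x + 3317

Set β = α + 16 = ∛(779), so β^3 = 779. Then (α + 16)^3 - 779 = 0, i.e. α is a root of g(x) = (x + 16)^3 - 779 = x^3 + 48x^2 + 768x + 3317. Since g(x) = h(x + 16) where h(x) = x^3 - 779, and h is irreducible over Q (because 779 is not a perfect cube, so h has no rational root, and a monic cubic with no rational root is irreducible), g is also irreducible (irreducibility is preserved under the substitution x → x + 16). Hence m_α(x) = x^3 + 48x^2 + 768x + 3317.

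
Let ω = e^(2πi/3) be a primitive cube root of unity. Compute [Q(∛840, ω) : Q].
[Q(∛840, ω) : Q] = 6

[Q(∛840):Q] = 3 (min poly x^3 - 840, irreducible since 840 is not a perfect cube). [Q(ω):Q] = 2 (min poly x^2 + x + 1). Since Q(∛840) ⊂ R and ω ∉ R, we have ω ∉ Q(∛840), so x^2 + x + 1 remains irreducible over Q(∛840) and [Q(∛840, ω) : Q(∛840)] = 2. By the tower law, [Q(∛840, ω) : Q] = 3 · 2 = 6. (In fact Q(∛840, ω) is the splitting field of x^3 - 840 over Q.)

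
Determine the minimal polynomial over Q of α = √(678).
m_α(x) = x^2 - 678

α satisfies α^2 - 678 = 0, so x^2 - 678 annihilates α. Since d = 678 is squarefree and ≠ 1, it is not a perfect square in Q, so x^2 - 678 has no rational root and is therefore irreducible over Q (a degree-2 polynomial over a field is irreducible iff it has no root). Hence m_α(x) = x^2 - 678.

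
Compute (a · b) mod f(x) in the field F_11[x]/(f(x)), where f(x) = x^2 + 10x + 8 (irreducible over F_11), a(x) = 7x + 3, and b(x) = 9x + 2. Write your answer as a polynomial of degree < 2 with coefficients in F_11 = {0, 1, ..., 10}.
a · b ≡ 5x + 8 (mod f(x))

Multiply in F_11[x]: a(x)·b(x) = (7x + 3)·(9x + 2) = 8x^2 + 8x + 6. This has degree ≥ 2, so divide by f(x) over F_11: 8x^2 + 8x + 6 = (8)·(x^2 + 10x + 8) + (5x + 8). Hence a·b ≡ 5x + 8 (mod f). (F_11[x]/(f) is a field with 11^2 = 121 elements since f is irreducible of degree 2.)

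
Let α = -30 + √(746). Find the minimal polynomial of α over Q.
m_α(x) = x^2 + 60x + 154

From α + 30 = √(746), squaring gives (α + 30)^2 = 746, i.e. α^2 + 60α + 900 = 746, so α^2 + 60α + 154 = 0. The discriminant of x^2 + 60x + 154 is (60)^2 - 4·(154) = 3600 - 616 = 2984, and 4·(746) is not a perfect square in Q since 746 is squarefree and ≠ 1. Hence x^2 + 60x + 154 is irreducible over Q and is the minimal polynomial of α.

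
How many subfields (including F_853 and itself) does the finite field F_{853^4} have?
F_{853^4} has 3 subfields

The subfields of F_{p^n} are exactly the fields F_{p^d} for d | n (each is the fixed field of the unique index-d subgroup of Gal(F_{p^n}/F_p) ≅ Z/nZ). The divisors of n = 4 are {1, 2, 4}, giving 3 subfields: F_{853^1}, F_{853^2}, F_{853^4}.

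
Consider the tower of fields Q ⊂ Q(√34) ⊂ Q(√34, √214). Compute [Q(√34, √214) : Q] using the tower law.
[Q(√34, √214) : Q] = 4

[Q(√34):Q] = 2 (min poly x^2 - 34, irreducible since 34 is squarefree > 1). For the top step, suppose √214 ∈ Q(√34), say √214 = c + d√34 with c, d ∈ Q. Squaring: 214 = c^2 + 34d^2 + 2cd√34. Since √34 ∉ Q this forces 2cd = 0. If d = 0 then √214 = c ∈ Q, contradicting 214 squarefree > 1. If c = 0 then 214 = 34d^2, so 34·214 = (34d)^2 is a perfect square in Q — but 34·214 = 7276 is not a perfect square (since 34 and 214 are distinct squarefree integers). Contradiction. Hence √214 ∉ Q(√34), so x^2 - 214 stays irreducible over Q(√34) and [Q(√34, √214) : Q(√34)] = 2. By the tower law, [Q(√34, √214) : Q] = 2 · 2 = 4.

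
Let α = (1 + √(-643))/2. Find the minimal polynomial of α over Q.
m_α(x) = x^2 - x + 161

From 2α - 1 = √(-643), squaring gives (2α - 1)^2 = -643, i.e. 4α^2 - 4α + 1 = -643, so α^2 - α + (1 + 643)/4 = 0. Since -643 ≡ 1 (mod 4), (1 + 643)/4 = 161 ∈ Z. The polynomial x^2 - x + 161 has discriminant 1 - 4·(161) = -643, which is not a perfect square in Q (d = -643 is squarefree and ≠ 1), so x^2 - x + 161 is irreducible over Q. It is the minimal polynomial of α.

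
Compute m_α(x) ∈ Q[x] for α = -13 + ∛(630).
m_α(x) = x^3 + 39x^2 + 507x + 1567

Set β = α + 13 = ∛(630), so β^3 = 630. Then (α + 13)^3 - 630 = 0, i.e. α is a root of g(x) = (x + 13)^3 - 630 = x^3 + 39x^2 + 507x + 1567. Since g(x) = h(x + 13) where h(x) = x^3 - 630, and h is irreducible over Q (because 630 is not a perfect cube, so h has no rational root, and a monic cubic with no rational root is irreducible), g is also irreducible (irreducibility is preserved under the substitution x → x + 13). Hence m_α(x) = x^3 + 39x^2 + 507x + 1567.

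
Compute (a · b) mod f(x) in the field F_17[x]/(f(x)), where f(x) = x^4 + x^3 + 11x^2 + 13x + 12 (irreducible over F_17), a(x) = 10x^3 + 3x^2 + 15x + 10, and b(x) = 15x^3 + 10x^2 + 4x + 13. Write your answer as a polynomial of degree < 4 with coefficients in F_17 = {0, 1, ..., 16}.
a · b ≡ 16x^3 + 3x^2 + 12x + 10 (mod f(x))

Multiply in F_17[x]: a(x)·b(x) = (10x^3 + 3x^2 + 15x + 10)·(15x^3 + 10x^2 + 4x + 13) = 14x^6 + 9x^5 + 6x^4 + 12x^2 + 14x + 11. This has degree ≥ 4, so divide by f(x) over F_17: 14x^6 + 9x^5 + 6x^4 + 12x^2 + 14x + 11 = (14x^2 + 12x + 10)·(x^4 + x^3 + 11x^2 + 13x + 12) + (16x^3 + 3x^2 + 12x + 10). Hence a·b ≡ 16x^3 + 3x^2 + 12x + 10 (mod f). (F_17[x]/(f) is a field with 17^4 = 83521 elements since f is irreducible of degree 4.)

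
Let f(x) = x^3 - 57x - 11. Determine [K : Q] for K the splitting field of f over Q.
[K : Q] = 6

By the rational root test, any rational root of the monic integer polynomial f(x) = x^3 - 57x - 11 must be an integer dividing the constant term -11, i.e. one of ±{1, 11}. Evaluating: f(1) = -67, f(-1) = 45, f(11) = 693, f(-11) = -715; none is 0, so f has no rational root and is therefore irreducible over Q (a cubic with no linear factor over a field is irreducible). For an irreducible cubic, the Galois group is A_3 or S_3 according as the discriminant disc(f) = -4a^3 - 27b^2 = -4·(-57)^3 - 27·(-11)^2 = 737505 is or is not a square in Q. Here disc(f) = 737505 is not a perfect square in Q, so the Galois group of f over Q is not contained in A_3 and must be all of S_3. The splitting field has degree |S_3| = 6 over Q, so [K : Q] = 6.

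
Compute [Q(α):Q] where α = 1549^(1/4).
[Q(α):Q] = 4

α is a root of x^4 - 1549. By Eisenstein's criterion at the prime p = 1549 (which divides the constant term 1549 but p^2 = 2399401 does not, since 1549 is squarefree), x^4 - 1549 is irreducible over Q. Hence [Q(α):Q] = 4.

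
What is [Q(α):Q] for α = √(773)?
[Q(α):Q] = 2

[Q(α):Q] equals the degree of the minimal polynomial of α. Here α^2 = 773 and x^2 - 773 is irreducible (d = 773 is squarefree, ≠ 1, hence not a square), so deg(m_α) = 2. Thus [Q(α):Q] = 2.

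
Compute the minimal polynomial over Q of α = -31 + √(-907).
m_α(x) = x^2 + 62x + 1868

From α + 31 = √(-907), squaring gives (α + 31)^2 = -907, i.e. α^2 + 62α + 961 = -907, so α^2 + 62α + 1868 = 0. The discriminant of x^2 + 62x + 1868 is (62)^2 - 4·(1868) = 3844 - 7472 = -3628, and 4·(-907) is not a perfect square in Q since -907 is squarefree and ≠ 1. Hence x^2 + 62x + 1868 is irreducible over Q and is the minimal polynomial of α.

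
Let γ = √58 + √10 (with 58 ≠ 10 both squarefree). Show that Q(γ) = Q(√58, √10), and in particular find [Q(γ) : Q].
[Q(γ) : Q] = 4 (equivalently, Q(γ) = Q(√58, √10))

Obviously Q(γ) ⊆ Q(√58, √10), and [Q(√58, √10):Q] = 4 (since 58, 10 are distinct squarefree integers > 1 with 580 not a perfect square). To show equality we compute the minimal polynomial of γ. From γ = √58 + √10: γ^2 = 58 + 2√(580) + 10 = 68 + 2√(580), so γ^2 - 68 = 2√(580); squaring, (γ^2 - 68)^2 = 4·580, i.e. γ^4 - 136γ^2 + 4624 - 2320 = 0, i.e. γ^4 - 136γ^2 + 2304 = 0. So γ is a root of x^4 - 136x^2 + 2304. This polynomial is irreducible over Q: it has no rational root (each ±√58 ± √10 is irrational), and any factorization into two quadratics over Q would force √(580) ∈ Q (pairing opposite roots) or √58, √10 ∈ Q (other pairings), all impossible. Hence [Q(γ):Q] = 4 = [Q(√58, √10):Q], so Q(γ) = Q(√58, √10).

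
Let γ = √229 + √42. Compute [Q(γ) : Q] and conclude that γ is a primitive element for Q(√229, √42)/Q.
[Q(γ) : Q] = 4 (equivalently, Q(γ) = Q(√229, √42))

Obviously Q(γ) ⊆ Q(√229, √42), and [Q(√229, √42):Q] = 4 (since 229, 42 are distinct squarefree integers > 1 with 9618 not a perfect square). To show equality we compute the minimal polynomial of γ. From γ = √229 + √42: γ^2 = 229 + 2√(9618) + 42 = 271 + 2√(9618), so γ^2 - 271 = 2√(9618); squaring, (γ^2 - 271)^2 = 4·9618, i.e. γ^4 - 542γ^2 + 73441 - 38472 = 0, i.e. γ^4 - 542γ^2 + 34969 = 0. So γ is a root of x^4 - 542x^2 + 34969. This polynomial is irreducible over Q: it has no rational root (each ±√229 ± √42 is irrational), and any factorization into two quadratics over Q would force √(9618) ∈ Q (pairing opposite roots) or √229, √42 ∈ Q (other pairings), all impossible. Hence [Q(γ):Q] = 4 = [Q(√229, √42):Q], so Q(γ) = Q(√229, √42).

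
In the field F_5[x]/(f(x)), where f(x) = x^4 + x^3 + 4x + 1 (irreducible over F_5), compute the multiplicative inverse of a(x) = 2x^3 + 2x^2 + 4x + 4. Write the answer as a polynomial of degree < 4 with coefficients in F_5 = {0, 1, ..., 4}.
a(x)^(-1) ≡ x^3 + 2x^2 (mod f(x))

Since f is irreducible over F_5, F_5[x]/(f) is a field and a(x) ≠ 0 has an inverse. Apply the extended Euclidean algorithm to f(x) and a(x) in F_5[x]: f(x) = (3x)·a(x) + (3x^2 + 2x + 1);  a(x) = (4x + 3)·(3x^2 + 2x + 1) + (4x + 1);  (3x^2 + 2x + 1) = (2x)·(4x + 1) + (1). The last nonzero remainder is the constant 1 = gcd(f, a) in F_5. Back-substituting through the division chain expresses 1 = s(x)·a(x) + t(x)·f(x) with s(x) ≡ x^3 + 2x^2 (mod f), so a(x)^(-1) ≡ s(x) = x^3 + 2x^2 (mod f). Check: (2x^3 + 2x^2 + 4x + 4)·(x^3 + 2x^2) = 2x^6 + x^5 + 3x^4 + 2x^3 + 3x^2 ≡ 1 (mod x^4 + x^3 + 4x + 1).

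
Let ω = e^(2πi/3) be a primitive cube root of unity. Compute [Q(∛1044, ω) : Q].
[Q(∛1044, ω) : Q] = 6

[Q(∛1044):Q] = 3 (min poly x^3 - 1044, irreducible since 1044 is not a perfect cube). [Q(ω):Q] = 2 (min poly x^2 + x + 1). Since Q(∛1044) ⊂ R and ω ∉ R, we have ω ∉ Q(∛1044), so x^2 + x + 1 remains irreducible over Q(∛1044) and [Q(∛1044, ω) : Q(∛1044)] = 2. By the tower law, [Q(∛1044, ω) : Q] = 3 · 2 = 6. (In fact Q(∛1044, ω) is the splitting field of x^3 - 1044 over Q.)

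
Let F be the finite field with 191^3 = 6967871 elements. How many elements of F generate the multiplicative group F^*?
There are φ(6967870) = 2021760 primitive elements

F_q^* is cyclic of order q - 1 = 6967870. A cyclic group of order m has exactly φ(m) generators. Here m = 6967870 = 2 · 5 · 7 · 13^2 · 19 · 31, so the number of primitive elements is φ(6967870) = 2021760.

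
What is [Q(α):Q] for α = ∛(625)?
[Q(α):Q] = 3

The minimal polynomial of α is x^3 - 625, irreducible over Q since 625 is not a perfect cube (so x^3 - 625 has no rational root). Hence [Q(α):Q] = deg(m_α) = 3.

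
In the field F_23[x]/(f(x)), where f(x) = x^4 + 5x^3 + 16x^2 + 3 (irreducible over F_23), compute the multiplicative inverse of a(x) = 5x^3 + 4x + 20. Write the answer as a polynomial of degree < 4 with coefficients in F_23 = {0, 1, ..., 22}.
a(x)^(-1) ≡ 5x^3 + x^2 + 15x + 19 (mod f(x))

Since f is irreducible over F_23, F_23[x]/(f) is a field and a(x) ≠ 0 has an inverse. Apply the extended Euclidean algorithm to f(x) and a(x) in F_23[x]: f(x) = (14x + 1)·a(x) + (6x^2 + 15x + 6);  a(x) = (20x + 19)·(6x^2 + 15x + 6) + (13x + 21);  (6x^2 + 15x + 6) = (4x)·(13x + 21) + (6). The last nonzero remainder is the constant 6 = gcd(f, a) in F_23. Back-substituting through the division chain expresses 6 = s(x)·a(x) + t(x)·f(x) with s(x) ≡ 7x^3 + 6x^2 + 21x + 22 (mod f), so (7x^3 + 6x^2 + 21x + 22)·a(x) ≡ 6 (mod f). Multiplying by 6^(-1) ≡ 4 in F_23 gives a(x)^(-1) ≡ 4·(7x^3 + 6x^2 + 21x + 22) ≡ 5x^3 + x^2 + 15x + 19 (mod f). Check: (5x^3 + 4x + 20)·(5x^3 + x^2 + 15x + 19) = 2x^6 + 5x^5 + 3x^4 + 15x^3 + 11x^2 + 8x + 12 ≡ 1 (mod x^4 + 5x^3 + 16x^2 + 3).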